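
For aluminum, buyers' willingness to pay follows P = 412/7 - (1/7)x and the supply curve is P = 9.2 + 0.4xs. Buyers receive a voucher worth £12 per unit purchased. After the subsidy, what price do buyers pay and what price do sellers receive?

Pre-subsidy: 412/7 - (1/7)x = 9.2 + 0.4x gives x* = 1738/19 and P* = 870/19.
With the rebate, buyers effectively pay Pb = Ps − 12, where Ps is the price sellers receive.
On the curves, Pb = 412/7 - (1/7)x and Ps = 9.2 + 0.4x; the wedge Ps − Pb = 12 gives 9.2 + 0.4x − (412/7 - (1/7)x) = 12, so x' = 2158/19.
Then Pb = 412/7 − (1/7)·(2158/19) = 810/19 and Ps = 9.2 + 0.4·(2158/19) = 1038/19.

Buyers pay 810/19; sellers receive 1038/19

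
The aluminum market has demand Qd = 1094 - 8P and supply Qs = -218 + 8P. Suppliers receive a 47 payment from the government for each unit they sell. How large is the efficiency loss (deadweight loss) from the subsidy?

Deadweight loss = 4418

Pre-subsidy: 1094 - 8P = -218 + 8P gives P* = 82, Q* = 438.
With the subsidy, sellers receive Ps = Pb + 47 for each unit, where Pb is the price buyers pay.
Supply in terms of Pb becomes Qs = -218 + 8(Pb + 47) = 158 + 8Pb. Setting this equal to demand: 1094 - 8Pb = 158 + 8Pb, so Pb = 58.5.
Sellers receive Ps = 58.5 + 47 = 105.5; Q' = 1094 − 8·58.5 = 626.
The subsidy expands output by 626 − 438 = 188 past the efficient level; on those units the gap between marginal cost and willingness to pay runs from 0 up to 47.
DWL = ½ × 47 × 188 = 4418.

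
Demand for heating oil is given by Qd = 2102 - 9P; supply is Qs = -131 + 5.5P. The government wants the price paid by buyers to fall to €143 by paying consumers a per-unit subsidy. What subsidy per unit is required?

At a buyer price of 143, quantity demanded is 2102 − 9·143 = 815.
Sellers supply 815 only when they receive Ps with -131 + 5.5·Ps = 815, i.e. Ps = 172.
s = Ps − Pb = 172 − 143 = 29.

Required subsidy s = €29 per unit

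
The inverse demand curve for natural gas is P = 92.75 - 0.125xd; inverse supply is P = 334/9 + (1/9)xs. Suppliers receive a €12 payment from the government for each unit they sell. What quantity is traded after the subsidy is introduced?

Pre-subsidy: 92.75 - 0.125x = 334/9 + (1/9)x gives x* = 4006/17 and P* = 1076/17.
With the subsidy, sellers receive Ps = Pb + 12 for each unit, where Pb is the price buyers pay.
On the curves, Pb = 92.75 - 0.125x and Ps = 334/9 + (1/9)x; the wedge Ps − Pb = 12 gives 334/9 + (1/9)x − (92.75 - 0.125x) = 12, so x' = 4870/17.
Then Pb = 92.75 − 0.125·(4870/17) = 968/17 and Ps = 334/9 + (1/9)·(4870/17) = 1172/17.

x' = 4870/17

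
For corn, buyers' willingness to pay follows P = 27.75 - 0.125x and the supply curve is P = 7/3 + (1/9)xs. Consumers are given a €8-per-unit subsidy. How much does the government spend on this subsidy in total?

Pre-subsidy: 27.75 - 0.125x = 7/3 + (1/9)x gives x* = 1830/17 and P* = 243/17.
With the rebate, buyers effectively pay Pb = Ps − 8, where Ps is the price sellers receive.
On the curves, Pb = 27.75 - 0.125x and Ps = 7/3 + (1/9)x; the wedge Ps − Pb = 8 gives 7/3 + (1/9)x − (27.75 - 0.125x) = 8, so x' = 2406/17.
Then Pb = 27.75 − 0.125·(2406/17) = 171/17 and Ps = 7/3 + (1/9)·(2406/17) = 307/17.
Government outlay = subsidy × quantity = 8 × 2406/17 = 19248/17.

Government cost = 19248/17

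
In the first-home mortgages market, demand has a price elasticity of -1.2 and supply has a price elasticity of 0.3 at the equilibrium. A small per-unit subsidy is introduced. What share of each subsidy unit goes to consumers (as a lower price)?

Consumer share = 0.2

For a small subsidy around the equilibrium, the benefit split depends on the relative slopes, which at a point are proportional to the elasticities.
Buyer share = εs/(εs + |εd|) = 0.3/(0.3 + 1.2) = 0.2; seller share = |εd|/(εs + |εd|) = 0.8.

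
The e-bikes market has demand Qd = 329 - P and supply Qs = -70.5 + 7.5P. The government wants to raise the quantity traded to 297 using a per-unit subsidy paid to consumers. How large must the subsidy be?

At Q = 297, invert demand for the buyer price: Pb = (329 − 297)/1 = 32; invert supply for the seller price: Ps = (297 − (-70.5))/7.5 = 49.
The subsidy must fill the gap: s = Ps − Pb = 49 − 32 = 17.

Required subsidy s = 17 per unit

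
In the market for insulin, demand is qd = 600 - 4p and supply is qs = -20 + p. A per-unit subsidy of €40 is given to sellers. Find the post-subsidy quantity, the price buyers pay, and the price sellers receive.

q' = 136; buyers pay €116; sellers receive €156

Pre-subsidy: 600 - 4p = -20 + p gives p* = 124, q* = 104.
With the subsidy, sellers receive ps = pb + 40 for each unit, where pb is the price buyers pay.
Supply in terms of pb becomes qs = -20 + 1(pb + 40) = 20 + pb. Setting this equal to demand: 600 - 4pb = 20 + pb, so pb = 116.
Sellers receive ps = 116 + 40 = 156; q' = 600 − 4·116 = 136.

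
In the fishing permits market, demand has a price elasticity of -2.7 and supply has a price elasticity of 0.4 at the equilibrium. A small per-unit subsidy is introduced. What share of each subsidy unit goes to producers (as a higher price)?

For a small subsidy around the equilibrium, the benefit split depends on the relative slopes, which at a point are proportional to the elasticities.
Buyer share = εs/(εs + |εd|) = 0.4/(0.4 + 2.7) = 4/31; seller share = |εd|/(εs + |εd|) = 27/31.
So producers capture 27/31 of the subsidy.

Producer share = 27/31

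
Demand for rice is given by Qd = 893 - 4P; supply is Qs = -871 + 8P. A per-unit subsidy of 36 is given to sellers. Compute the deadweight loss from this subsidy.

Deadweight loss = 1728

Pre-subsidy: 893 - 4P = -871 + 8P gives P* = 147, Q* = 305.
With the subsidy, sellers receive Ps = Pb + 36 for each unit, where Pb is the price buyers pay.
Supply in terms of Pb becomes Qs = -871 + 8(Pb + 36) = -583 + 8Pb. Setting this equal to demand: 893 - 4Pb = -583 + 8Pb, so Pb = 123.
Sellers receive Ps = 123 + 36 = 159; Q' = 893 − 4·123 = 401.
The subsidy expands output by 401 − 305 = 96 past the efficient level; on those units the gap between marginal cost and willingness to pay runs from 0 up to 36.
DWL = ½ × 36 × 96 = 1728.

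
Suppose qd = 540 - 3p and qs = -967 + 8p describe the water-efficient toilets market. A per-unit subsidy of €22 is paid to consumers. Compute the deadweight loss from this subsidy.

Pre-subsidy: 540 - 3p = -967 + 8p gives p* = 137, q* = 129.
With the rebate, buyers effectively pay pb = ps − 22, where ps is the price sellers receive.
Demand in terms of ps becomes qd = 540 − 3(ps − 22) = 606 - 3ps. Setting this equal to supply: 606 - 3ps = -967 + 8ps, so ps = 143.
Buyers pay pb = 143 − 22 = 121; q' = -967 + 8·143 = 177.
The subsidy expands output by 177 − 129 = 48 past the efficient level; on those units the gap between marginal cost and willingness to pay runs from 0 up to 22.
DWL = ½ × 22 × 48 = 528.

Deadweight loss = €528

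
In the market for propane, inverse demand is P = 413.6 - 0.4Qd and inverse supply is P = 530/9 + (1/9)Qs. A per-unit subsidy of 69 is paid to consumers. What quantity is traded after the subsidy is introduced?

Pre-subsidy: 413.6 - 0.4Q = 530/9 + (1/9)Q gives Q* = 694 and P* = 136.
With the rebate, buyers effectively pay Pb = Ps − 69, where Ps is the price sellers receive.
On the curves, Pb = 413.6 - 0.4Q and Ps = 530/9 + (1/9)Q; the wedge Ps − Pb = 69 gives 530/9 + (1/9)Q − (413.6 - 0.4Q) = 69, so Q' = 829.
Then Pb = 413.6 − 0.4·829 = 82 and Ps = 530/9 + (1/9)·829 = 151.

Q' = 829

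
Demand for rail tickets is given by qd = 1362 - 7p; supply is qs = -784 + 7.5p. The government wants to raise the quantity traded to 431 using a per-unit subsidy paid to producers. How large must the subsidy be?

Required subsidy s = 29 per unit

At q = 431, invert demand for the buyer price: pb = (1362 − 431)/7 = 133; invert supply for the seller price: ps = (431 − (-784))/7.5 = 162.
The subsidy must fill the gap: s = ps − pb = 162 − 133 = 29.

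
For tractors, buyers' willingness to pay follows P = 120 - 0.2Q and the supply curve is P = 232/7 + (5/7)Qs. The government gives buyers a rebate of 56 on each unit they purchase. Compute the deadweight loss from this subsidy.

Pre-subsidy: 120 - 0.2Q = 232/7 + (5/7)Q gives Q* = 95 and P* = 101.
With the rebate, buyers effectively pay Pb = Ps − 56, where Ps is the price sellers receive.
On the curves, Pb = 120 - 0.2Q and Ps = 232/7 + (5/7)Q; the wedge Ps − Pb = 56 gives 232/7 + (5/7)Q − (120 - 0.2Q) = 56, so Q' = 156.25.
Then Pb = 120 − 0.2·156.25 = 88.75 and Ps = 232/7 + (5/7)·156.25 = 144.75.
The subsidy expands output by 156.25 − 95 = 61.25 past the efficient level; on those units the gap between marginal cost and willingness to pay runs from 0 up to 56.
DWL = ½ × 56 × 61.25 = 1715.

Deadweight loss = 1715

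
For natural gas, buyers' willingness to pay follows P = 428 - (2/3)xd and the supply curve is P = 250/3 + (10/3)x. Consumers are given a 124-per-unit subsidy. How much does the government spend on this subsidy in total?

Pre-subsidy: 428 - (2/3)x = 250/3 + (10/3)x gives x* = 517/6 and P* = 3335/9.
With the rebate, buyers effectively pay Pb = Ps − 124, where Ps is the price sellers receive.
On the curves, Pb = 428 - (2/3)x and Ps = 250/3 + (10/3)x; the wedge Ps − Pb = 124 gives 250/3 + (10/3)x − (428 - (2/3)x) = 124, so x' = 703/6.
Then Pb = 428 − (2/3)·(703/6) = 3149/9 and Ps = 250/3 + (10/3)·(703/6) = 4265/9.
Government outlay = subsidy × quantity = 124 × 703/6 = 43586/3.

Government cost = 43586/3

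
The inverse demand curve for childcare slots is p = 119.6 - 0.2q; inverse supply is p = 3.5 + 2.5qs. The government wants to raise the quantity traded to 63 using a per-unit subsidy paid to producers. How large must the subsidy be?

Required subsidy s = 54 per unit

At q = 63, from the demand curve buyers pay pb = 119.6 − 0.2·63 = 107; from the supply curve sellers need ps = 3.5 + 2.5·63 = 161.
The subsidy must fill the gap: s = ps − pb = 161 − 107 = 54.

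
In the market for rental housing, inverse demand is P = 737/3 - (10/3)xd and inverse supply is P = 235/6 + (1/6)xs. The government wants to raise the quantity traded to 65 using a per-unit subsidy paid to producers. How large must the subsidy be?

Required subsidy s = 21 per unit

At x = 65, from the demand curve buyers pay Pb = 737/3 − (10/3)·65 = 29; from the supply curve sellers need Ps = 235/6 + (1/6)·65 = 50.
The subsidy must fill the gap: s = Ps − Pb = 50 − 29 = 21.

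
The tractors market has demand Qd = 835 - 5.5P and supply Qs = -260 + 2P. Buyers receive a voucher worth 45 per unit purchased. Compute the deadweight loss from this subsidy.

Deadweight loss = 1485

Pre-subsidy: 835 - 5.5P = -260 + 2P gives P* = 146, Q* = 32.
With the rebate, buyers effectively pay Pb = Ps − 45, where Ps is the price sellers receive.
Demand in terms of Ps becomes Qd = 835 − 5.5(Ps − 45) = 1082.5 - 5.5Ps. Setting this equal to supply: 1082.5 - 5.5Ps = -260 + 2Ps, so Ps = 179.
Buyers pay Pb = 179 − 45 = 134; Q' = -260 + 2·179 = 98.
The subsidy expands output by 98 − 32 = 66 past the efficient level; on those units the gap between marginal cost and willingness to pay runs from 0 up to 45.
DWL = ½ × 45 × 66 = 1485.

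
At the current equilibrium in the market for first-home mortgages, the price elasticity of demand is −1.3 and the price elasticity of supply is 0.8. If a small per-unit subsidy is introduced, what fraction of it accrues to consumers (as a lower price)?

For a small subsidy around the equilibrium, the benefit split depends on the relative slopes, which at a point are proportional to the elasticities.
Buyer share = εs/(εs + |εd|) = 0.8/(0.8 + 1.3) = 8/21; seller share = |εd|/(εs + |εd|) = 13/21.

Consumer share = 8/21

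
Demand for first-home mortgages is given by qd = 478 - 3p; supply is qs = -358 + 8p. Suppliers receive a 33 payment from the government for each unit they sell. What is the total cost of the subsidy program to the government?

Pre-subsidy: 478 - 3p = -358 + 8p gives p* = 76, q* = 250.
With the subsidy, sellers receive ps = pb + 33 for each unit, where pb is the price buyers pay.
Supply in terms of pb becomes qs = -358 + 8(pb + 33) = -94 + 8pb. Setting this equal to demand: 478 - 3pb = -94 + 8pb, so pb = 52.
Sellers receive ps = 52 + 33 = 85; q' = 478 − 3·52 = 322.
Government outlay = subsidy × quantity = 33 × 322 = 10626.

Government cost = 10626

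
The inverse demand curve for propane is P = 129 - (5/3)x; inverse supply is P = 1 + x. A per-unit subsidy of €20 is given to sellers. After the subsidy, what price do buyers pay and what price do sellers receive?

Pre-subsidy: 129 - (5/3)x = 1 + x gives x* = 48 and P* = 49.
With the subsidy, sellers receive Ps = Pb + 20 for each unit, where Pb is the price buyers pay.
On the curves, Pb = 129 - (5/3)x and Ps = 1 + x; the wedge Ps − Pb = 20 gives 1 + x − (129 - (5/3)x) = 20, so x' = 55.5.
Then Pb = 129 − (5/3)·55.5 = 36.5 and Ps = 1 + 1·55.5 = 56.5.

Buyers pay €36.5; sellers receive €56.5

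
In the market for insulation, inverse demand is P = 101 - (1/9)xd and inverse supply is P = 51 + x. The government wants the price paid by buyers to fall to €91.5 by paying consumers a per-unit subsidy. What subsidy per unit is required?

Required subsidy s = €45 per unit

At a buyer price of 91.5, quantity demanded is 909 − 9·91.5 = 85.5.
Sellers supply 85.5 only when they receive Ps = 51 + 1·85.5 = 136.5.
s = Ps − Pb = 136.5 − 91.5 = 45.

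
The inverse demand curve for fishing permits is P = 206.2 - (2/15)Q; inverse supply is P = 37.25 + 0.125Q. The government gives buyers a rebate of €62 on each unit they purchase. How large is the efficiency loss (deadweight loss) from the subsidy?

Deadweight loss = €7440

Pre-subsidy: 206.2 - (2/15)Q = 37.25 + 0.125Q gives Q* = 654 and P* = 119.
With the rebate, buyers effectively pay Pb = Ps − 62, where Ps is the price sellers receive.
On the curves, Pb = 206.2 - (2/15)Q and Ps = 37.25 + 0.125Q; the wedge Ps − Pb = 62 gives 37.25 + 0.125Q − (206.2 - (2/15)Q) = 62, so Q' = 894.
Then Pb = 206.2 − (2/15)·894 = 87 and Ps = 37.25 + 0.125·894 = 149.
The subsidy expands output by 894 − 654 = 240 past the efficient level; on those units the gap between marginal cost and willingness to pay runs from 0 up to 62.
DWL = ½ × 62 × 240 = 7440.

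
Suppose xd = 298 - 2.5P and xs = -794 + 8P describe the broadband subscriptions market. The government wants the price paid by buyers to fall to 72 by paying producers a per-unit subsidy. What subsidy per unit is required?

Required subsidy s = 42 per unit

At a buyer price of 72, quantity demanded is 298 − 2.5·72 = 118.
Sellers supply 118 only when they receive Ps with -794 + 8·Ps = 118, i.e. Ps = 114.
s = Ps − Pb = 114 − 72 = 42.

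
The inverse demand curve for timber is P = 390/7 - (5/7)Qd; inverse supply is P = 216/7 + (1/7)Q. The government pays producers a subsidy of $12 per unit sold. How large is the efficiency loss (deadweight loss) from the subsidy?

Deadweight loss = $84

Pre-subsidy: 390/7 - (5/7)Q = 216/7 + (1/7)Q gives Q* = 29 and P* = 35.
With the subsidy, sellers receive Ps = Pb + 12 for each unit, where Pb is the price buyers pay.
On the curves, Pb = 390/7 - (5/7)Q and Ps = 216/7 + (1/7)Q; the wedge Ps − Pb = 12 gives 216/7 + (1/7)Q − (390/7 - (5/7)Q) = 12, so Q' = 43.
Then Pb = 390/7 − (5/7)·43 = 25 and Ps = 216/7 + (1/7)·43 = 37.
The subsidy expands output by 43 − 29 = 14 past the efficient level; on those units the gap between marginal cost and willingness to pay runs from 0 up to 12.
DWL = ½ × 12 × 14 = 84.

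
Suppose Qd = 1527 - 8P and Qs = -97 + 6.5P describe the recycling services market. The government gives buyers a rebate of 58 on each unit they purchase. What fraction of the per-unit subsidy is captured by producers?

Pre-subsidy: 1527 - 8P = -97 + 6.5P gives P* = 112, Q* = 631.
With the rebate, buyers effectively pay Pb = Ps − 58, where Ps is the price sellers receive.
Demand in terms of Ps becomes Qd = 1527 − 8(Ps − 58) = 1991 - 8Ps. Setting this equal to supply: 1991 - 8Ps = -97 + 6.5Ps, so Ps = 144.
Buyers pay Pb = 144 − 58 = 86; Q' = -97 + 6.5·144 = 839.
Buyers' price falls by P* − Pb = 112 − 86 = 26; sellers' price rises by Ps − P* = 144 − 112 = 32.
So producers capture 32/58 = 16/29 of each unit of subsidy.

Producer share = 16/29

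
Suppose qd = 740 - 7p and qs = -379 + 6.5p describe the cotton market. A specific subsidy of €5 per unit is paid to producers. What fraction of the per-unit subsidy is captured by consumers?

Consumer share = 13/27

Pre-subsidy: 740 - 7p = -379 + 6.5p gives p* = 746/9, q* = 1438/9.
With the subsidy, sellers receive ps = pb + 5 for each unit, where pb is the price buyers pay.
Supply in terms of pb becomes qs = -379 + 6.5(pb + 5) = -346.5 + 6.5pb. Setting this equal to demand: 740 - 7pb = -346.5 + 6.5pb, so pb = 2173/27.
Sellers receive ps = 2173/27 + 5 = 2308/27; q' = 740 − 7·(2173/27) = 4769/27.
Buyers' price falls by p* − pb = 746/9 − 2173/27 = 65/27; sellers' price rises by ps − p* = 2308/27 − 746/9 = 70/27.
So consumers capture (65/27)/5 = 13/27 of each unit of subsidy.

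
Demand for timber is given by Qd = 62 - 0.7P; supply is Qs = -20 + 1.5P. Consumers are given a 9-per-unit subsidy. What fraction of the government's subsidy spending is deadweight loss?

DWL / government spending = 189/3538

Pre-subsidy: 62 - 0.7P = -20 + 1.5P gives P* = 410/11, Q* = 395/11.
With the rebate, buyers effectively pay Pb = Ps − 9, where Ps is the price sellers receive.
Demand in terms of Ps becomes Qd = 62 − 0.7(Ps − 9) = 68.3 - 0.7Ps. Setting this equal to supply: 68.3 - 0.7Ps = -20 + 1.5Ps, so Ps = 883/22.
Buyers pay Pb = 883/22 − 9 = 685/22; Q' = -20 + 1.5·(883/22) = 1769/44.
ΔCS = ½(395/11 + 1769/44)(410/11 − 685/22) = 452115/1936; ΔPS = ½(395/11 + 1769/44)(883/22 − 410/11) = 210987/1936.
Government spending = 9 × 1769/44 = 15921/44.
DWL = ½ × 9 × (1769/44 − 395/11) = 1701/88; fraction = (1701/88) / (15921/44) = 189/3538.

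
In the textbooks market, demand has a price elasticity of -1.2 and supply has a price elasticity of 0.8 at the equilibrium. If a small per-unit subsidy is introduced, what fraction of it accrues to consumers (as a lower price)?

For a small subsidy around the equilibrium, the benefit split depends on the relative slopes, which at a point are proportional to the elasticities.
Buyer share = εs/(εs + |εd|) = 0.8/(0.8 + 1.2) = 0.4; seller share = |εd|/(εs + |εd|) = 0.6.

Consumer share = 0.4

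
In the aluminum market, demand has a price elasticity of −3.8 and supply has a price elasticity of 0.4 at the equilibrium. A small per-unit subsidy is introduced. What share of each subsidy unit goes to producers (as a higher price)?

For a small subsidy around the equilibrium, the benefit split depends on the relative slopes, which at a point are proportional to the elasticities.
Buyer share = εs/(εs + |εd|) = 0.4/(0.4 + 3.8) = 2/21; seller share = |εd|/(εs + |εd|) = 19/21.
So producers capture 19/21 of the subsidy.

Producer share = 19/21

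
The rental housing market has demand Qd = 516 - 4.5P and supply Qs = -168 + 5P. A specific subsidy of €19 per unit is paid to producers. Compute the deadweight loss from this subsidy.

Deadweight loss = €427.5

Pre-subsidy: 516 - 4.5P = -168 + 5P gives P* = 72, Q* = 192.
With the subsidy, sellers receive Ps = Pb + 19 for each unit, where Pb is the price buyers pay.
Supply in terms of Pb becomes Qs = -168 + 5(Pb + 19) = -73 + 5Pb. Setting this equal to demand: 516 - 4.5Pb = -73 + 5Pb, so Pb = 62.
Sellers receive Ps = 62 + 19 = 81; Q' = 516 − 4.5·62 = 237.
The subsidy expands output by 237 − 192 = 45 past the efficient level; on those units the gap between marginal cost and willingness to pay runs from 0 up to 19.
DWL = ½ × 19 × 45 = 427.5.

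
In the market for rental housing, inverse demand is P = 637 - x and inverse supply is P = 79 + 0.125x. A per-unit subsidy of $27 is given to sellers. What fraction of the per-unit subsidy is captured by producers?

Pre-subsidy: 637 - x = 79 + 0.125x gives x* = 496 and P* = 141.
With the subsidy, sellers receive Ps = Pb + 27 for each unit, where Pb is the price buyers pay.
On the curves, Pb = 637 - x and Ps = 79 + 0.125x; the wedge Ps − Pb = 27 gives 79 + 0.125x − (637 - x) = 27, so x' = 520.
Then Pb = 637 − 1·520 = 117 and Ps = 79 + 0.125·520 = 144.
Buyers' price falls by P* − Pb = 141 − 117 = 24; sellers' price rises by Ps − P* = 144 − 141 = 3.
So producers capture 3/27 = 1/9 of each unit of subsidy.

Producer share = 1/9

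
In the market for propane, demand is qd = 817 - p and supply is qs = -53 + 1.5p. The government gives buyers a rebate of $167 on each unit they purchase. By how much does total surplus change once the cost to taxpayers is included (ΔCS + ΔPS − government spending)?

Net change in total surplus = -$8366.7

Pre-subsidy: 817 - p = -53 + 1.5p gives p* = 348, q* = 469.
With the rebate, buyers effectively pay pb = ps − 167, where ps is the price sellers receive.
Demand in terms of ps becomes qd = 817 − 1(ps − 167) = 984 - ps. Setting this equal to supply: 984 - ps = -53 + 1.5ps, so ps = 414.8.
Buyers pay pb = 414.8 − 167 = 247.8; q' = -53 + 1.5·414.8 = 569.2.
ΔCS = ½(469 + 569.2)(348 − 247.8) = 52013.82; ΔPS = ½(469 + 569.2)(414.8 − 348) = 34675.88.
Government spending = 167 × 569.2 = 95056.4.
Net change = 52013.82 + 34675.88 − 95056.4 = -8366.7. The loss equals the DWL triangle ½·167·100.2.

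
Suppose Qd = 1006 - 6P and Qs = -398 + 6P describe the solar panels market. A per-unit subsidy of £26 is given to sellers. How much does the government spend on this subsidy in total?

Pre-subsidy: 1006 - 6P = -398 + 6P gives P* = 117, Q* = 304.
With the subsidy, sellers receive Ps = Pb + 26 for each unit, where Pb is the price buyers pay.
Supply in terms of Pb becomes Qs = -398 + 6(Pb + 26) = -242 + 6Pb. Setting this equal to demand: 1006 - 6Pb = -242 + 6Pb, so Pb = 104.
Sellers receive Ps = 104 + 26 = 130; Q' = 1006 − 6·104 = 382.
Government outlay = subsidy × quantity = 26 × 382 = 9932.

Government cost = £9932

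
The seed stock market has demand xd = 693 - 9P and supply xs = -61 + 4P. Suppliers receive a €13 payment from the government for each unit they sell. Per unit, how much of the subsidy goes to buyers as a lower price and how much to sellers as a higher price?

Buyers gain €4 per unit; sellers gain €9 per unit

Pre-subsidy: 693 - 9P = -61 + 4P gives P* = 58, x* = 171.
With the subsidy, sellers receive Ps = Pb + 13 for each unit, where Pb is the price buyers pay.
Supply in terms of Pb becomes xs = -61 + 4(Pb + 13) = -9 + 4Pb. Setting this equal to demand: 693 - 9Pb = -9 + 4Pb, so Pb = 54.
Sellers receive Ps = 54 + 13 = 67; x' = 693 − 9·54 = 207.
Buyers' price falls by P* − Pb = 58 − 54 = 4; sellers' price rises by Ps − P* = 67 − 58 = 9.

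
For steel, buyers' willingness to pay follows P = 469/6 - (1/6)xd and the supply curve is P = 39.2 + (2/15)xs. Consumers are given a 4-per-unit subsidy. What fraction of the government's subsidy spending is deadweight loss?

DWL / government spending = 60/1289

Pre-subsidy: 469/6 - (1/6)x = 39.2 + (2/15)x gives x* = 1169/9 and P* = 1526/27.
With the rebate, buyers effectively pay Pb = Ps − 4, where Ps is the price sellers receive.
On the curves, Pb = 469/6 - (1/6)x and Ps = 39.2 + (2/15)x; the wedge Ps − Pb = 4 gives 39.2 + (2/15)x − (469/6 - (1/6)x) = 4, so x' = 1289/9.
Then Pb = 469/6 − (1/6)·(1289/9) = 1466/27 and Ps = 39.2 + (2/15)·(1289/9) = 1574/27.
ΔCS = ½(1169/9 + 1289/9)(1526/27 − 1466/27) = 24580/81; ΔPS = ½(1169/9 + 1289/9)(1574/27 − 1526/27) = 19664/81.
Government spending = 4 × 1289/9 = 5156/9.
DWL = ½ × 4 × (1289/9 − 1169/9) = 80/3; fraction = (80/3) / (5156/9) = 60/1289.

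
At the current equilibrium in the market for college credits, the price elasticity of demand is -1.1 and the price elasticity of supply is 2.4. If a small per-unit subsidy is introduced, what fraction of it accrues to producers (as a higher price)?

Producer share = 11/35

For a small subsidy around the equilibrium, the benefit split depends on the relative slopes, which at a point are proportional to the elasticities.
Buyer share = εs/(εs + |εd|) = 2.4/(2.4 + 1.1) = 24/35; seller share = |εd|/(εs + |εd|) = 11/35.
So producers capture 11/35 of the subsidy.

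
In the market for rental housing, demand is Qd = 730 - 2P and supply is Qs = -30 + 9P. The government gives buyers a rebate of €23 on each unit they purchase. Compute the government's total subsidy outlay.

Pre-subsidy: 730 - 2P = -30 + 9P gives P* = 760/11, Q* = 6510/11.
With the rebate, buyers effectively pay Pb = Ps − 23, where Ps is the price sellers receive.
Demand in terms of Ps becomes Qd = 730 − 2(Ps − 23) = 776 - 2Ps. Setting this equal to supply: 776 - 2Ps = -30 + 9Ps, so Ps = 806/11.
Buyers pay Pb = 806/11 − 23 = 553/11; Q' = -30 + 9·(806/11) = 6924/11.
Government outlay = subsidy × quantity = 23 × 6924/11 = 159252/11.

Government cost = 159252/11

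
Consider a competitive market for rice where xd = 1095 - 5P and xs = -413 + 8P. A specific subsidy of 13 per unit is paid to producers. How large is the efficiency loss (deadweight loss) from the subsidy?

Pre-subsidy: 1095 - 5P = -413 + 8P gives P* = 116, x* = 515.
With the subsidy, sellers receive Ps = Pb + 13 for each unit, where Pb is the price buyers pay.
Supply in terms of Pb becomes xs = -413 + 8(Pb + 13) = -309 + 8Pb. Setting this equal to demand: 1095 - 5Pb = -309 + 8Pb, so Pb = 108.
Sellers receive Ps = 108 + 13 = 121; x' = 1095 − 5·108 = 555.
The subsidy expands output by 555 − 515 = 40 past the efficient level; on those units the gap between marginal cost and willingness to pay runs from 0 up to 13.
DWL = ½ × 13 × 40 = 260.

Deadweight loss = 260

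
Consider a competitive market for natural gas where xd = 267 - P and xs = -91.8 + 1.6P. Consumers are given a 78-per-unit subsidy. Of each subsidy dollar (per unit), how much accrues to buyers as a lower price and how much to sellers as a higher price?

Pre-subsidy: 267 - P = -91.8 + 1.6P gives P* = 138, x* = 129.
With the rebate, buyers effectively pay Pb = Ps − 78, where Ps is the price sellers receive.
Demand in terms of Ps becomes xd = 267 − 1(Ps − 78) = 345 - Ps. Setting this equal to supply: 345 - Ps = -91.8 + 1.6Ps, so Ps = 168.
Buyers pay Pb = 168 − 78 = 90; x' = -91.8 + 1.6·168 = 177.
Buyers' price falls by P* − Pb = 138 − 90 = 48; sellers' price rises by Ps − P* = 168 − 138 = 30.

Buyers gain 48 per unit; sellers gain 30 per unit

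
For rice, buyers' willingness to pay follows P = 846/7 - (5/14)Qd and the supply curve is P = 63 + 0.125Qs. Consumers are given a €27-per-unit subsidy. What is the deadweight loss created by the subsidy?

Pre-subsidy: 846/7 - (5/14)Q = 63 + 0.125Q gives Q* = 120 and P* = 78.
With the rebate, buyers effectively pay Pb = Ps − 27, where Ps is the price sellers receive.
On the curves, Pb = 846/7 - (5/14)Q and Ps = 63 + 0.125Q; the wedge Ps − Pb = 27 gives 63 + 0.125Q − (846/7 - (5/14)Q) = 27, so Q' = 176.
Then Pb = 846/7 − (5/14)·176 = 58 and Ps = 63 + 0.125·176 = 85.
The subsidy expands output by 176 − 120 = 56 past the efficient level; on those units the gap between marginal cost and willingness to pay runs from 0 up to 27.
DWL = ½ × 27 × 56 = 756.

Deadweight loss = €756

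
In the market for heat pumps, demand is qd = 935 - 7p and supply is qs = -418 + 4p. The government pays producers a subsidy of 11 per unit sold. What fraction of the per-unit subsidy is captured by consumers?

Consumer share = 4/11

Pre-subsidy: 935 - 7p = -418 + 4p gives p* = 123, q* = 74.
With the subsidy, sellers receive ps = pb + 11 for each unit, where pb is the price buyers pay.
Supply in terms of pb becomes qs = -418 + 4(pb + 11) = -374 + 4pb. Setting this equal to demand: 935 - 7pb = -374 + 4pb, so pb = 119.
Sellers receive ps = 119 + 11 = 130; q' = 935 − 7·119 = 102.
Buyers' price falls by p* − pb = 123 − 119 = 4; sellers' price rises by ps − p* = 130 − 123 = 7.
So consumers capture 4/11 = 4/11 of each unit of subsidy.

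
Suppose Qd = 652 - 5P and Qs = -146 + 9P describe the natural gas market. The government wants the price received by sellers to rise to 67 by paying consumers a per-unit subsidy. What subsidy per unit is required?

Required subsidy s = 28 per unit

At a seller price of 67, quantity supplied is -146 + 9·67 = 457.
Buyers absorb 457 only when they pay Pb with 652 − 5·Pb = 457, i.e. Pb = 39.
s = Ps − Pb = 67 − 39 = 28.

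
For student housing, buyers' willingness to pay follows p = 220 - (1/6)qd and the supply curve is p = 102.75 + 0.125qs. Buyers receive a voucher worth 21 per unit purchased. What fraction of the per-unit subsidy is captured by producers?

Pre-subsidy: 220 - (1/6)q = 102.75 + 0.125q gives q* = 402 and p* = 153.
With the rebate, buyers effectively pay pb = ps − 21, where ps is the price sellers receive.
On the curves, pb = 220 - (1/6)q and ps = 102.75 + 0.125q; the wedge ps − pb = 21 gives 102.75 + 0.125q − (220 - (1/6)q) = 21, so q' = 474.
Then pb = 220 − (1/6)·474 = 141 and ps = 102.75 + 0.125·474 = 162.
Buyers' price falls by p* − pb = 153 − 141 = 12; sellers' price rises by ps − p* = 162 − 153 = 9.
So producers capture 9/21 = 3/7 of each unit of subsidy.

Producer share = 3/7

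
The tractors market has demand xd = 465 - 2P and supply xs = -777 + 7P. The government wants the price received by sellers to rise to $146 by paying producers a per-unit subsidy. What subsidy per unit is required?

At a seller price of 146, quantity supplied is -777 + 7·146 = 245.
Buyers absorb 245 only when they pay Pb with 465 − 2·Pb = 245, i.e. Pb = 110.
s = Ps − Pb = 146 − 110 = 36.

Required subsidy s = $36 per unit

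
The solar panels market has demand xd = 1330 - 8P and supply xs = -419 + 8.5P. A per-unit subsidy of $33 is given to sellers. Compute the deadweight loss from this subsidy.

Pre-subsidy: 1330 - 8P = -419 + 8.5P gives P* = 106, x* = 482.
With the subsidy, sellers receive Ps = Pb + 33 for each unit, where Pb is the price buyers pay.
Supply in terms of Pb becomes xs = -419 + 8.5(Pb + 33) = -138.5 + 8.5Pb. Setting this equal to demand: 1330 - 8Pb = -138.5 + 8.5Pb, so Pb = 89.
Sellers receive Ps = 89 + 33 = 122; x' = 1330 − 8·89 = 618.
The subsidy expands output by 618 − 482 = 136 past the efficient level; on those units the gap between marginal cost and willingness to pay runs from 0 up to 33.
DWL = ½ × 33 × 136 = 2244.

Deadweight loss = $2244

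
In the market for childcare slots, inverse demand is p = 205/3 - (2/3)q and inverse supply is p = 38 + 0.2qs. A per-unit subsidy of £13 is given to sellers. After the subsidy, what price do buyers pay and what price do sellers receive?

Buyers pay £35; sellers receive £48

Pre-subsidy: 205/3 - (2/3)q = 38 + 0.2q gives q* = 35 and p* = 45.
With the subsidy, sellers receive ps = pb + 13 for each unit, where pb is the price buyers pay.
On the curves, pb = 205/3 - (2/3)q and ps = 38 + 0.2q; the wedge ps − pb = 13 gives 38 + 0.2q − (205/3 - (2/3)q) = 13, so q' = 50.
Then pb = 205/3 − (2/3)·50 = 35 and ps = 38 + 0.2·50 = 48.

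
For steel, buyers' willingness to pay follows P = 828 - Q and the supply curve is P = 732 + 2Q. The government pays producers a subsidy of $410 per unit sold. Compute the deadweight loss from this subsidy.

Deadweight loss = 84050/3

Pre-subsidy: 828 - Q = 732 + 2Q gives Q* = 32 and P* = 796.
With the subsidy, sellers receive Ps = Pb + 410 for each unit, where Pb is the price buyers pay.
On the curves, Pb = 828 - Q and Ps = 732 + 2Q; the wedge Ps − Pb = 410 gives 732 + 2Q − (828 - Q) = 410, so Q' = 506/3.
Then Pb = 828 − 1·(506/3) = 1978/3 and Ps = 732 + 2·(506/3) = 3208/3.
The subsidy expands output by 506/3 − 32 = 410/3 past the efficient level; on those units the gap between marginal cost and willingness to pay runs from 0 up to 410.
DWL = ½ × 410 × 410/3 = 84050/3.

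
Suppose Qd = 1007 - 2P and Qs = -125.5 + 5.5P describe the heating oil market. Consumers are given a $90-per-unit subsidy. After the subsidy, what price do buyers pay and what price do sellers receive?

Buyers pay $85; sellers receive $175

Pre-subsidy: 1007 - 2P = -125.5 + 5.5P gives P* = 151, Q* = 705.
With the rebate, buyers effectively pay Pb = Ps − 90, where Ps is the price sellers receive.
Demand in terms of Ps becomes Qd = 1007 − 2(Ps − 90) = 1187 - 2Ps. Setting this equal to supply: 1187 - 2Ps = -125.5 + 5.5Ps, so Ps = 175.
Buyers pay Pb = 175 − 90 = 85; Q' = -125.5 + 5.5·175 = 837.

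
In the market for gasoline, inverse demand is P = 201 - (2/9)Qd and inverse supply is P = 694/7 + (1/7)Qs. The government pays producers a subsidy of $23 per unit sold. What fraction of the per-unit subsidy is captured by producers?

Producer share = 9/23

Pre-subsidy: 201 - (2/9)Q = 694/7 + (1/7)Q gives Q* = 279 and P* = 139.
With the subsidy, sellers receive Ps = Pb + 23 for each unit, where Pb is the price buyers pay.
On the curves, Pb = 201 - (2/9)Q and Ps = 694/7 + (1/7)Q; the wedge Ps − Pb = 23 gives 694/7 + (1/7)Q − (201 - (2/9)Q) = 23, so Q' = 342.
Then Pb = 201 − (2/9)·342 = 125 and Ps = 694/7 + (1/7)·342 = 148.
Buyers' price falls by P* − Pb = 139 − 125 = 14; sellers' price rises by Ps − P* = 148 − 139 = 9.
So producers capture 9/23 = 9/23 of each unit of subsidy.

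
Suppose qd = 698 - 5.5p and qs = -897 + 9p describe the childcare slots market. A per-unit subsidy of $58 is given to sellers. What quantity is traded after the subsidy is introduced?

q' = 291

Pre-subsidy: 698 - 5.5p = -897 + 9p gives p* = 110, q* = 93.
With the subsidy, sellers receive ps = pb + 58 for each unit, where pb is the price buyers pay.
Supply in terms of pb becomes qs = -897 + 9(pb + 58) = -375 + 9pb. Setting this equal to demand: 698 - 5.5pb = -375 + 9pb, so pb = 74.
Sellers receive ps = 74 + 58 = 132; q' = 698 − 5.5·74 = 291.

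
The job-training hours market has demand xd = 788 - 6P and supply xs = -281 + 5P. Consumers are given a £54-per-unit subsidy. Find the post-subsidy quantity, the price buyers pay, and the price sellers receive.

x' = 3874/11; buyers pay 799/11; sellers receive 1393/11

Pre-subsidy: 788 - 6P = -281 + 5P gives P* = 1069/11, x* = 2254/11.
With the rebate, buyers effectively pay Pb = Ps − 54, where Ps is the price sellers receive.
Demand in terms of Ps becomes xd = 788 − 6(Ps − 54) = 1112 - 6Ps. Setting this equal to supply: 1112 - 6Ps = -281 + 5Ps, so Ps = 1393/11.
Buyers pay Pb = 1393/11 − 54 = 799/11; x' = -281 + 5·(1393/11) = 3874/11.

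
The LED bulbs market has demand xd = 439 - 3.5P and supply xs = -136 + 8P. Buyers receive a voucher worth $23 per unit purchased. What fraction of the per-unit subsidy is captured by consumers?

Consumer share = 16/23

Pre-subsidy: 439 - 3.5P = -136 + 8P gives P* = 50, x* = 264.
With the rebate, buyers effectively pay Pb = Ps − 23, where Ps is the price sellers receive.
Demand in terms of Ps becomes xd = 439 − 3.5(Ps − 23) = 519.5 - 3.5Ps. Setting this equal to supply: 519.5 - 3.5Ps = -136 + 8Ps, so Ps = 57.
Buyers pay Pb = 57 − 23 = 34; x' = -136 + 8·57 = 320.
Buyers' price falls by P* − Pb = 50 − 34 = 16; sellers' price rises by Ps − P* = 57 − 50 = 7.
So consumers capture 16/23 = 16/23 of each unit of subsidy.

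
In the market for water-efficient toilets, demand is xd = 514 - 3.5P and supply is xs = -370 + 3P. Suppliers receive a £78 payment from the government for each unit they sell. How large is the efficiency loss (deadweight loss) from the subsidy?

Pre-subsidy: 514 - 3.5P = -370 + 3P gives P* = 136, x* = 38.
With the subsidy, sellers receive Ps = Pb + 78 for each unit, where Pb is the price buyers pay.
Supply in terms of Pb becomes xs = -370 + 3(Pb + 78) = -136 + 3Pb. Setting this equal to demand: 514 - 3.5Pb = -136 + 3Pb, so Pb = 100.
Sellers receive Ps = 100 + 78 = 178; x' = 514 − 3.5·100 = 164.
The subsidy expands output by 164 − 38 = 126 past the efficient level; on those units the gap between marginal cost and willingness to pay runs from 0 up to 78.
DWL = ½ × 78 × 126 = 4914.

Deadweight loss = £4914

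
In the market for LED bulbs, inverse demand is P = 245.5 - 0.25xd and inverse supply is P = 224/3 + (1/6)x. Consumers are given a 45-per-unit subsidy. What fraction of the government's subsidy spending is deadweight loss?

DWL / government spending = 27/259

Pre-subsidy: 245.5 - 0.25x = 224/3 + (1/6)x gives x* = 410 and P* = 143.
With the rebate, buyers effectively pay Pb = Ps − 45, where Ps is the price sellers receive.
On the curves, Pb = 245.5 - 0.25x and Ps = 224/3 + (1/6)x; the wedge Ps − Pb = 45 gives 224/3 + (1/6)x − (245.5 - 0.25x) = 45, so x' = 518.
Then Pb = 245.5 − 0.25·518 = 116 and Ps = 224/3 + (1/6)·518 = 161.
ΔCS = ½(410 + 518)(143 − 116) = 12528; ΔPS = ½(410 + 518)(161 − 143) = 8352.
Government spending = 45 × 518 = 23310.
DWL = ½ × 45 × (518 − 410) = 2430; fraction = 2430 / 23310 = 27/259.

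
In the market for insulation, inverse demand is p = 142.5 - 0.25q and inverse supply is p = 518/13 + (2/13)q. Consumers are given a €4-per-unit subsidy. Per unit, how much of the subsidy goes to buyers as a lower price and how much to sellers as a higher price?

Pre-subsidy: 142.5 - 0.25q = 518/13 + (2/13)q gives q* = 5338/21 and p* = 1658/21.
With the rebate, buyers effectively pay pb = ps − 4, where ps is the price sellers receive.
On the curves, pb = 142.5 - 0.25q and ps = 518/13 + (2/13)q; the wedge ps − pb = 4 gives 518/13 + (2/13)q − (142.5 - 0.25q) = 4, so q' = 5546/21.
Then pb = 142.5 − 0.25·(5546/21) = 1606/21 and ps = 518/13 + (2/13)·(5546/21) = 1690/21.
Buyers' price falls by p* − pb = 1658/21 − 1606/21 = 52/21; sellers' price rises by ps − p* = 1690/21 − 1658/21 = 32/21.

Buyers gain 52/21 per unit; sellers gain 32/21 per unit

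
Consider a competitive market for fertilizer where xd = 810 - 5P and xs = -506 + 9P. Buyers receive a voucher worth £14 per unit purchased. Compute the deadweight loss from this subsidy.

Pre-subsidy: 810 - 5P = -506 + 9P gives P* = 94, x* = 340.
With the rebate, buyers effectively pay Pb = Ps − 14, where Ps is the price sellers receive.
Demand in terms of Ps becomes xd = 810 − 5(Ps − 14) = 880 - 5Ps. Setting this equal to supply: 880 - 5Ps = -506 + 9Ps, so Ps = 99.
Buyers pay Pb = 99 − 14 = 85; x' = -506 + 9·99 = 385.
The subsidy expands output by 385 − 340 = 45 past the efficient level; on those units the gap between marginal cost and willingness to pay runs from 0 up to 14.
DWL = ½ × 14 × 45 = 315.

Deadweight loss = £315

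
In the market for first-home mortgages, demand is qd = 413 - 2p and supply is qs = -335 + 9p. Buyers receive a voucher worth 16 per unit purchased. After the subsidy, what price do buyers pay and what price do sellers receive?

Buyers pay 604/11; sellers receive 780/11

Pre-subsidy: 413 - 2p = -335 + 9p gives p* = 68, q* = 277.
With the rebate, buyers effectively pay pb = ps − 16, where ps is the price sellers receive.
Demand in terms of ps becomes qd = 413 − 2(ps − 16) = 445 - 2ps. Setting this equal to supply: 445 - 2ps = -335 + 9ps, so ps = 780/11.
Buyers pay pb = 780/11 − 16 = 604/11; q' = -335 + 9·(780/11) = 3335/11.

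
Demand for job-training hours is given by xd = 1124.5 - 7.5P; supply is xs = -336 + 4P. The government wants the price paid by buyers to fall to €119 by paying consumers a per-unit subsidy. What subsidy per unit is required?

At a buyer price of 119, quantity demanded is 1124.5 − 7.5·119 = 232.
Sellers supply 232 only when they receive Ps with -336 + 4·Ps = 232, i.e. Ps = 142.
s = Ps − Pb = 142 − 119 = 23.

Required subsidy s = €23 per unit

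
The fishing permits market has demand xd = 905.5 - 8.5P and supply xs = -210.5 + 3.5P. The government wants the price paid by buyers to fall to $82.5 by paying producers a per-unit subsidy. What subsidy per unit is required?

Required subsidy s = $36 per unit

At a buyer price of 82.5, quantity demanded is 905.5 − 8.5·82.5 = 204.25.
Sellers supply 204.25 only when they receive Ps with -210.5 + 3.5·Ps = 204.25, i.e. Ps = 118.5.
s = Ps − Pb = 118.5 − 82.5 = 36.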